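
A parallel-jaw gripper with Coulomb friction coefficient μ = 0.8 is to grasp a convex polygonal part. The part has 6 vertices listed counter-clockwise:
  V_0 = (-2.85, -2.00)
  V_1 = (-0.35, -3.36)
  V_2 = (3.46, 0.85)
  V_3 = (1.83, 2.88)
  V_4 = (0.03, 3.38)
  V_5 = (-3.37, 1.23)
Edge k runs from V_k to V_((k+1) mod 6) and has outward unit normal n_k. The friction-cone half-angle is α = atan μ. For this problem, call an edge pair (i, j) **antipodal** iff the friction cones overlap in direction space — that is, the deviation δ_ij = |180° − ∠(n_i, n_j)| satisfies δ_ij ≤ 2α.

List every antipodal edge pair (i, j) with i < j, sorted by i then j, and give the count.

α = atan 0.8 = 38.66°;  2α = 77.32°
n_0 = (-0.4779, -0.8784)
n_1 = (+0.7415, -0.6710)
n_2 = (+0.7797, +0.6261)
n_3 = (+0.2676, +0.9635)
n_4 = (-0.5345, +0.8452)
n_5 = (-0.9873, -0.1589)
  (0,1): δ = 103.60°  ·
  (0,2): δ = 22.69°  ✓
  (0,3): δ = 13.02°  ✓
  (0,4): δ = 60.85°  ✓
  (0,5): δ = 127.69°  ·
  (1,2): δ = 99.09°  ·
  (1,3): δ = 63.38°  ✓
  (1,4): δ = 15.55°  ✓
  (1,5): δ = 51.29°  ✓
  (2,3): δ = 144.29°  ·
  (2,4): δ = 96.46°  ·
  (2,5): δ = 29.62°  ✓
  (3,4): δ = 132.17°  ·
  (3,5): δ = 65.33°  ✓
  (4,5): δ = 113.16°  ·
antipodal pairs: 8

count = 8; pairs: (0,2), (0,3), (0,4), (1,3), (1,4), (1,5), (2,5), (3,5)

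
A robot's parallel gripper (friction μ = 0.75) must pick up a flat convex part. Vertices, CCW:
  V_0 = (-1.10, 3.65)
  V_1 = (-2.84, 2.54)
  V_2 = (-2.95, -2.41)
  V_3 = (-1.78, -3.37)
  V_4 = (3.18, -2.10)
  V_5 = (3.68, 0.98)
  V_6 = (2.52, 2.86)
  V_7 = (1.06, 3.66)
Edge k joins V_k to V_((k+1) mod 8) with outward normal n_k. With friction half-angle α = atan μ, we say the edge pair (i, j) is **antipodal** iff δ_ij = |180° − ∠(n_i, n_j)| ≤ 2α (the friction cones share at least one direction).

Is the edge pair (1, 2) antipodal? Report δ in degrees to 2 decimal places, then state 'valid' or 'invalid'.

δ = 128.10°, invalid

α = atan 0.75 = 36.87°;  2α = 73.74°
edge 1: e_1 = (-0.11, -4.95);  n_1 = (-0.9998, +0.0222)
edge 2: e_2 = (+1.17, -0.96);  n_2 = (-0.6343, -0.7731)
∠(n_1, n_2) = 51.90°
δ = |180° − 51.90°| = 128.10°
128.10° > 2α = 73.74°  →  invalid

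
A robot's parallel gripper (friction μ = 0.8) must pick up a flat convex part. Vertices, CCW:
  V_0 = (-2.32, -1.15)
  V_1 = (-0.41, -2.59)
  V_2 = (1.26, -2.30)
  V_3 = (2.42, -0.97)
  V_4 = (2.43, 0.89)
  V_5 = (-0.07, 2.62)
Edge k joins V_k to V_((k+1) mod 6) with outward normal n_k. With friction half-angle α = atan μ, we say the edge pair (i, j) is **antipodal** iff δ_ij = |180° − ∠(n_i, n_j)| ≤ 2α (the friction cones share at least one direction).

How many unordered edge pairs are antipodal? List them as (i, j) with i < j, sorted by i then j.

count = 6; pairs: (0,3), (0,4), (1,4), (1,5), (2,5), (3,5)

α = atan 0.8 = 38.66°;  2α = 77.32°
n_0 = (-0.6020, -0.7985)
n_1 = (+0.1711, -0.9853)
n_2 = (+0.7536, -0.6573)
n_3 = (+1.0000, -0.0054)
n_4 = (+0.5690, +0.8223)
n_5 = (-0.8587, +0.5125)
  (0,1): δ = 133.14°  ·
  (0,2): δ = 94.08°  ·
  (0,3): δ = 53.29°  ✓
  (0,4): δ = 2.33°  ✓
  (0,5): δ = 96.18°  ·
  (1,2): δ = 140.95°  ·
  (1,3): δ = 100.16°  ·
  (1,4): δ = 44.53°  ✓
  (1,5): δ = 49.32°  ✓
  (2,3): δ = 139.21°  ·
  (2,4): δ = 83.59°  ·
  (2,5): δ = 10.26°  ✓
  (3,4): δ = 124.38°  ·
  (3,5): δ = 30.52°  ✓
  (4,5): δ = 86.15°  ·
antipodal pairs: 6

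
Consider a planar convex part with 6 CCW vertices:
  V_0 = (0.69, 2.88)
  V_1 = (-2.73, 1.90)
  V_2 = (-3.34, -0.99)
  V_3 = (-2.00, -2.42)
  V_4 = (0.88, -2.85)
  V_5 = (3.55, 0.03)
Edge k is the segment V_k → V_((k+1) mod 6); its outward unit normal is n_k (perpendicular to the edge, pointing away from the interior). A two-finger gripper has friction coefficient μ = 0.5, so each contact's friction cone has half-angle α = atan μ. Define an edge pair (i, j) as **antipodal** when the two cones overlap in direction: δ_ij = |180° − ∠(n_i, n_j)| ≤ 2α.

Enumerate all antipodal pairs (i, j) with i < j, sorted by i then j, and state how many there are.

α = atan 0.5 = 26.57°;  2α = 53.13°
n_0 = (-0.2755, +0.9613)
n_1 = (-0.9784, +0.2065)
n_2 = (-0.7297, -0.6838)
n_3 = (-0.1477, -0.9890)
n_4 = (+0.7333, -0.6799)
n_5 = (+0.7059, +0.7083)
  (0,1): δ = 117.91°  ·
  (0,2): δ = 62.85°  ·
  (0,3): δ = 24.48°  ✓
  (0,4): δ = 31.18°  ✓
  (0,5): δ = 119.11°  ·
  (1,2): δ = 124.94°  ·
  (1,3): δ = 86.57°  ·
  (1,4): δ = 30.91°  ✓
  (1,5): δ = 57.02°  ·
  (2,3): δ = 141.63°  ·
  (2,4): δ = 85.97°  ·
  (2,5): δ = 1.96°  ✓
  (3,4): δ = 124.34°  ·
  (3,5): δ = 36.41°  ✓
  (4,5): δ = 92.07°  ·
antipodal pairs: 5

count = 5; pairs: (0,3), (0,4), (1,4), (2,5), (3,5)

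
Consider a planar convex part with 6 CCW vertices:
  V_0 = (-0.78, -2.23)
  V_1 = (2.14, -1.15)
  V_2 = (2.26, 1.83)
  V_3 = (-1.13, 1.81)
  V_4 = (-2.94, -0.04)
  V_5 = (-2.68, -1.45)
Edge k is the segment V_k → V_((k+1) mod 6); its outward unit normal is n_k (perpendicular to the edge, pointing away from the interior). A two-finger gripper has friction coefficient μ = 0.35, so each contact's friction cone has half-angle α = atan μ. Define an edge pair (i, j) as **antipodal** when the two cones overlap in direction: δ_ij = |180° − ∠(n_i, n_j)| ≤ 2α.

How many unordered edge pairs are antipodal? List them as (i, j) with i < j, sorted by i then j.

α = atan 0.35 = 19.29°;  2α = 38.58°
n_0 = (+0.3469, -0.9379)
n_1 = (+0.9992, -0.0402)
n_2 = (-0.0059, +1.0000)
n_3 = (-0.7148, +0.6993)
n_4 = (-0.9834, -0.1813)
n_5 = (-0.3798, -0.9251)
  (0,1): δ = 112.60°  ·
  (0,2): δ = 19.96°  ✓
  (0,3): δ = 25.33°  ✓
  (0,4): δ = 80.15°  ·
  (0,5): δ = 137.38°  ·
  (1,2): δ = 87.36°  ·
  (1,3): δ = 42.07°  ·
  (1,4): δ = 12.75°  ✓
  (1,5): δ = 69.99°  ·
  (2,3): δ = 134.71°  ·
  (2,4): δ = 79.89°  ·
  (2,5): δ = 22.66°  ✓
  (3,4): δ = 125.18°  ·
  (3,5): δ = 67.95°  ·
  (4,5): δ = 122.77°  ·
antipodal pairs: 4

count = 4; pairs: (0,2), (0,3), (1,4), (2,5)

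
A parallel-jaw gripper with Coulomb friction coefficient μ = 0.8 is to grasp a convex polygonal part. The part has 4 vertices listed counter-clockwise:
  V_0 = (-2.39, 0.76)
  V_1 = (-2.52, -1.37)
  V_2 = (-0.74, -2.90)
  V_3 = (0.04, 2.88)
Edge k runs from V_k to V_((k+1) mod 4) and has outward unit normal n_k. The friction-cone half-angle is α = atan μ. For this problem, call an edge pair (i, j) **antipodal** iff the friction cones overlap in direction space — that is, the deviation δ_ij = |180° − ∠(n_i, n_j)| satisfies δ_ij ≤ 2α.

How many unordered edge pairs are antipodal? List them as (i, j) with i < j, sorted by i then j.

α = atan 0.8 = 38.66°;  2α = 77.32°
n_0 = (-0.9981, +0.0609)
n_1 = (-0.6518, -0.7584)
n_2 = (+0.9910, -0.1337)
n_3 = (-0.6574, +0.7535)
  (0,1): δ = 127.19°  ·
  (0,2): δ = 4.19°  ✓
  (0,3): δ = 134.59°  ·
  (1,2): δ = 57.00°  ✓
  (1,3): δ = 81.78°  ·
  (2,3): δ = 41.21°  ✓
antipodal pairs: 3

count = 3; pairs: (0,2), (1,2), (2,3)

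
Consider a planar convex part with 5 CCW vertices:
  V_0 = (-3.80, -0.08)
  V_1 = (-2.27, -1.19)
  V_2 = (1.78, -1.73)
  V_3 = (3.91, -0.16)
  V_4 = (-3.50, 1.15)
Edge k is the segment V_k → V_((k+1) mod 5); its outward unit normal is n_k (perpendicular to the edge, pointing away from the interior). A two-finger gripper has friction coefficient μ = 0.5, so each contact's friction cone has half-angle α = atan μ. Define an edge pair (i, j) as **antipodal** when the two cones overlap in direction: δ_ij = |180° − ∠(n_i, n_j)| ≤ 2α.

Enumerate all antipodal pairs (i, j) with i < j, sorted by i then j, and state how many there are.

α = atan 0.5 = 26.57°;  2α = 53.13°
n_0 = (-0.5872, -0.8094)
n_1 = (-0.1322, -0.9912)
n_2 = (+0.5933, -0.8050)
n_3 = (+0.1741, +0.9847)
n_4 = (-0.9715, +0.2370)
  (0,1): δ = 151.63°  ·
  (0,2): δ = 107.65°  ·
  (0,3): δ = 25.93°  ✓
  (0,4): δ = 112.25°  ·
  (1,2): δ = 136.01°  ·
  (1,3): δ = 2.43°  ✓
  (1,4): δ = 83.89°  ·
  (2,3): δ = 46.42°  ✓
  (2,4): δ = 39.90°  ✓
  (3,4): δ = 93.68°  ·
antipodal pairs: 4

count = 4; pairs: (0,3), (1,3), (2,3), (2,4)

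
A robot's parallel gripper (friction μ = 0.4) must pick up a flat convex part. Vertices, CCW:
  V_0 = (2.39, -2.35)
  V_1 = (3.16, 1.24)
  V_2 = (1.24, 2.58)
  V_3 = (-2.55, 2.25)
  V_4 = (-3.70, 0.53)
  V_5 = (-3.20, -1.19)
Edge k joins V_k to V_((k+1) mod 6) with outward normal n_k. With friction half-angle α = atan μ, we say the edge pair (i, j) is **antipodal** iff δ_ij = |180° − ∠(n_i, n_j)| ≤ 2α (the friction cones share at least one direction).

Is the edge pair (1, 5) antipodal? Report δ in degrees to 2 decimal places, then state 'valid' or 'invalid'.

α = atan 0.4 = 21.80°;  2α = 43.60°
edge 1: e_1 = (-1.92, +1.34);  n_1 = (+0.5723, +0.8200)
edge 5: e_5 = (+5.59, -1.16);  n_5 = (-0.2032, -0.9791)
∠(n_1, n_5) = 156.81°
δ = |180° − 156.81°| = 23.19°
23.19° ≤ 2α = 43.60°  →  valid

δ = 23.19°, valid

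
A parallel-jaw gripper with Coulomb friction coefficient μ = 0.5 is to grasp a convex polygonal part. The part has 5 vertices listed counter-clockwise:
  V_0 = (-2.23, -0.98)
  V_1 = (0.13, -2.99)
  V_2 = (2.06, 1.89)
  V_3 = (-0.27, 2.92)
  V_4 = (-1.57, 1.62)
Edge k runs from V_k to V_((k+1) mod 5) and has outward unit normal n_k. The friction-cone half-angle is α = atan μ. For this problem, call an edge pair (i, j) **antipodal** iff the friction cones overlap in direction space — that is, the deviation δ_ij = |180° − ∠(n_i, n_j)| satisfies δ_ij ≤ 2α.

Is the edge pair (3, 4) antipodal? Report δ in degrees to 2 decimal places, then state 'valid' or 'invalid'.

δ = 149.24°, invalid

α = atan 0.5 = 26.57°;  2α = 53.13°
edge 3: e_3 = (-1.30, -1.30);  n_3 = (-0.7071, +0.7071)
edge 4: e_4 = (-0.66, -2.60);  n_4 = (-0.9693, +0.2460)
∠(n_3, n_4) = 30.76°
δ = |180° − 30.76°| = 149.24°
149.24° > 2α = 53.13°  →  invalid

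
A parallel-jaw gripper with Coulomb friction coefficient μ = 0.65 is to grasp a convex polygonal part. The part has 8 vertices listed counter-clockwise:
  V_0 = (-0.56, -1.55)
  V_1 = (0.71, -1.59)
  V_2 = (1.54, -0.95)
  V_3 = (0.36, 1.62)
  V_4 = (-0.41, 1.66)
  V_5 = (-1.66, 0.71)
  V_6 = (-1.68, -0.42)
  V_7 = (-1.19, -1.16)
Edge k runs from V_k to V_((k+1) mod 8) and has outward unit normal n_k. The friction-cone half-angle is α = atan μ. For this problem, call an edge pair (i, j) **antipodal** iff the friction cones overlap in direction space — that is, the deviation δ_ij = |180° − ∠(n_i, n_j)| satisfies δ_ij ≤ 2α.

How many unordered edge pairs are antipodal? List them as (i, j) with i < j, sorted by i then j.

α = atan 0.65 = 33.02°;  2α = 66.05°
n_0 = (-0.0315, -0.9995)
n_1 = (+0.6106, -0.7919)
n_2 = (+0.9088, +0.4173)
n_3 = (+0.0519, +0.9987)
n_4 = (-0.6051, +0.7962)
n_5 = (-0.9998, +0.0177)
n_6 = (-0.8338, -0.5521)
n_7 = (-0.5264, -0.8503)
  (0,1): δ = 140.56°  ·
  (0,2): δ = 63.53°  ✓
  (0,3): δ = 1.17°  ✓
  (0,4): δ = 39.04°  ✓
  (0,5): δ = 90.79°  ·
  (0,6): δ = 125.32°  ·
  (0,7): δ = 150.04°  ·
  (1,2): δ = 102.97°  ·
  (1,3): δ = 40.61°  ✓
  (1,4): δ = 0.40°  ✓
  (1,5): δ = 51.35°  ✓
  (1,6): δ = 85.88°  ·
  (1,7): δ = 110.61°  ·
  (2,3): δ = 117.64°  ·
  (2,4): δ = 77.43°  ·
  (2,5): δ = 25.68°  ✓
  (2,6): δ = 8.85°  ✓
  (2,7): δ = 33.58°  ✓
  (3,4): δ = 139.79°  ·
  (3,5): δ = 88.04°  ·
  (3,6): δ = 53.52°  ✓
  (3,7): δ = 28.79°  ✓
  (4,5): δ = 128.25°  ·
  (4,6): δ = 93.72°  ·
  (4,7): δ = 68.99°  ·
  (5,6): δ = 145.48°  ·
  (5,7): δ = 120.75°  ·
  (6,7): δ = 155.27°  ·
antipodal pairs: 11

count = 11; pairs: (0,2), (0,3), (0,4), (1,3), (1,4), (1,5), (2,5), (2,6), (2,7), (3,6), (3,7)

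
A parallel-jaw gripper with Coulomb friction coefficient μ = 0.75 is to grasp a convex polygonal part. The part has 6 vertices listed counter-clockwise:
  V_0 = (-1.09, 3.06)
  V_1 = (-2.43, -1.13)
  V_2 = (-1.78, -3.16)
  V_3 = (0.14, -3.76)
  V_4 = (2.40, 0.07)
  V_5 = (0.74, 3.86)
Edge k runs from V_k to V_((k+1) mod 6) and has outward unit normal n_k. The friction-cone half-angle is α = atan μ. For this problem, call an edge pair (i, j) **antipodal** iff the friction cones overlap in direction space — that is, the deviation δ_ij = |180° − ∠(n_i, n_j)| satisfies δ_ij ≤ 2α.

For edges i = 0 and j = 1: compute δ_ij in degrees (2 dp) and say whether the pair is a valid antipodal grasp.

α = atan 0.75 = 36.87°;  2α = 73.74°
edge 0: e_0 = (-1.34, -4.19);  n_0 = (-0.9525, +0.3046)
edge 1: e_1 = (+0.65, -2.03);  n_1 = (-0.9524, -0.3049)
∠(n_0, n_1) = 35.49°
δ = |180° − 35.49°| = 144.51°
144.51° > 2α = 73.74°  →  invalid

δ = 144.51°, invalid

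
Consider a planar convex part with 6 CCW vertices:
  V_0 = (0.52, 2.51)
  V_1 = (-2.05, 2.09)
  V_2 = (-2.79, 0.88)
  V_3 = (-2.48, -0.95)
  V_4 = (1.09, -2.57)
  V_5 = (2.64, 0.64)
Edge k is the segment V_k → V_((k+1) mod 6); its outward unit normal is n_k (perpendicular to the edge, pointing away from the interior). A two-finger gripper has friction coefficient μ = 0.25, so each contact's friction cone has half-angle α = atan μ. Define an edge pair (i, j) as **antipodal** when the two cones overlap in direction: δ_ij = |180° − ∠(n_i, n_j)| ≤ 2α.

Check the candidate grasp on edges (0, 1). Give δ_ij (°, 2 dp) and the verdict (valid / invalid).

α = atan 0.25 = 14.04°;  2α = 28.07°
edge 0: e_0 = (-2.57, -0.42);  n_0 = (-0.1613, +0.9869)
edge 1: e_1 = (-0.74, -1.21);  n_1 = (-0.8531, +0.5217)
∠(n_0, n_1) = 49.27°
δ = |180° − 49.27°| = 130.73°
130.73° > 2α = 28.07°  →  invalid

δ = 130.73°, invalid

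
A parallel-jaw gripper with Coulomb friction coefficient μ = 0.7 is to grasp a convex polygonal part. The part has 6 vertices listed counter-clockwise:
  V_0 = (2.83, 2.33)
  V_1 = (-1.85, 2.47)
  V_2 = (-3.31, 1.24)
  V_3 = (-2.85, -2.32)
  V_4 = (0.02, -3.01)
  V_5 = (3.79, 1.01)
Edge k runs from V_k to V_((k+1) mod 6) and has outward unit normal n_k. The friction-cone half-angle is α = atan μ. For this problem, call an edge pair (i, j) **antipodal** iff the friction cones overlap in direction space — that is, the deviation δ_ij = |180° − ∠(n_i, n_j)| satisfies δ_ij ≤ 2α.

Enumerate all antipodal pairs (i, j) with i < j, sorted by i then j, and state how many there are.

count = 7; pairs: (0,3), (0,4), (1,3), (1,4), (2,4), (2,5), (3,5)

α = atan 0.7 = 34.99°;  2α = 69.98°
n_0 = (+0.0299, +0.9996)
n_1 = (-0.6443, +0.7648)
n_2 = (-0.9918, -0.1281)
n_3 = (-0.2338, -0.9723)
n_4 = (+0.7294, -0.6841)
n_5 = (+0.8087, +0.5882)
  (0,1): δ = 138.17°  ·
  (0,2): δ = 80.92°  ·
  (0,3): δ = 11.80°  ✓
  (0,4): δ = 48.55°  ✓
  (0,5): δ = 127.74°  ·
  (1,2): δ = 122.75°  ·
  (1,3): δ = 53.63°  ✓
  (1,4): δ = 6.73°  ✓
  (1,5): δ = 85.91°  ·
  (2,3): δ = 110.88°  ·
  (2,4): δ = 50.52°  ✓
  (2,5): δ = 28.66°  ✓
  (3,4): δ = 119.64°  ·
  (3,5): δ = 40.45°  ✓
  (4,5): δ = 100.81°  ·
antipodal pairs: 7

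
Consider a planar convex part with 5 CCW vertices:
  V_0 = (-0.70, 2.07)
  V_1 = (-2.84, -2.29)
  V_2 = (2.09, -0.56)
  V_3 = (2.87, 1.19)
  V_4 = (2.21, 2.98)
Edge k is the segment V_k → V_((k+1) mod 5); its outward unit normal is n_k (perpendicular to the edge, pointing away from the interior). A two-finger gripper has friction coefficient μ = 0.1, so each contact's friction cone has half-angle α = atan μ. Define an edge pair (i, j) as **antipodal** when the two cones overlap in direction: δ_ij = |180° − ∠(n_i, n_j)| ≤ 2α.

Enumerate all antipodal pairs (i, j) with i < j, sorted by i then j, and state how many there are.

α = atan 0.1 = 5.71°;  2α = 11.42°
n_0 = (-0.8977, +0.4406)
n_1 = (+0.3311, -0.9436)
n_2 = (+0.9134, -0.4071)
n_3 = (+0.9383, +0.3459)
n_4 = (-0.2985, +0.9544)
  (0,1): δ = 44.52°  ·
  (0,2): δ = 2.12°  ✓
  (0,3): δ = 46.38°  ·
  (0,4): δ = 133.51°  ·
  (1,2): δ = 133.36°  ·
  (1,3): δ = 89.10°  ·
  (1,4): δ = 1.97°  ✓
  (2,3): δ = 135.74°  ·
  (2,4): δ = 48.61°  ·
  (3,4): δ = 92.87°  ·
antipodal pairs: 2

count = 2; pairs: (0,2), (1,4)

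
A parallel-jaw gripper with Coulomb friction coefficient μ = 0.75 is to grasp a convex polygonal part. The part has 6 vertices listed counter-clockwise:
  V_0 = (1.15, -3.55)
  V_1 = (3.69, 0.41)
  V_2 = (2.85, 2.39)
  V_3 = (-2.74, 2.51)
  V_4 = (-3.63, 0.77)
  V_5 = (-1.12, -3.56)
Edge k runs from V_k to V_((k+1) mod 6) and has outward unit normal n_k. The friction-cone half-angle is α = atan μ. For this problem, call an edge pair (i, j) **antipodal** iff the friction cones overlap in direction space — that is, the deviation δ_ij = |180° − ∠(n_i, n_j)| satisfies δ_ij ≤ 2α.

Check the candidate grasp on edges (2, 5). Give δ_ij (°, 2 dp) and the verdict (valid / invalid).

δ = 1.48°, valid

α = atan 0.75 = 36.87°;  2α = 73.74°
edge 2: e_2 = (-5.59, +0.12);  n_2 = (+0.0215, +0.9998)
edge 5: e_5 = (+2.27, +0.01);  n_5 = (+0.0044, -1.0000)
∠(n_2, n_5) = 178.52°
δ = |180° − 178.52°| = 1.48°
1.48° ≤ 2α = 73.74°  →  valid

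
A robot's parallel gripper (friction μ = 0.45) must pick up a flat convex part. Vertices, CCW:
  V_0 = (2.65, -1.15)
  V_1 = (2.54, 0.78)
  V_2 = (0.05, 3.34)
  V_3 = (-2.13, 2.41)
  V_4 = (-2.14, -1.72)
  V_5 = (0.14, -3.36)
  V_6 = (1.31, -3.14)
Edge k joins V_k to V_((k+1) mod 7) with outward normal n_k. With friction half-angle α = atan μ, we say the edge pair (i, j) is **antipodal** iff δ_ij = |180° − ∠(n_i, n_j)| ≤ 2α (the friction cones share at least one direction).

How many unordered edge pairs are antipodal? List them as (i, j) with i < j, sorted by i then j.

count = 6; pairs: (0,3), (1,3), (1,4), (2,5), (2,6), (3,6)

α = atan 0.45 = 24.23°;  2α = 48.46°
n_0 = (+0.9984, +0.0569)
n_1 = (+0.7168, +0.6972)
n_2 = (-0.3924, +0.9198)
n_3 = (-1.0000, +0.0024)
n_4 = (-0.5839, -0.8118)
n_5 = (+0.1848, -0.9828)
n_6 = (+0.8295, -0.5585)
  (0,1): δ = 139.06°  ·
  (0,2): δ = 70.16°  ·
  (0,3): δ = 3.40°  ✓
  (0,4): δ = 51.01°  ·
  (0,5): δ = 97.39°  ·
  (0,6): δ = 142.78°  ·
  (1,2): δ = 111.10°  ·
  (1,3): δ = 44.34°  ✓
  (1,4): δ = 10.07°  ✓
  (1,5): δ = 56.44°  ·
  (1,6): δ = 101.84°  ·
  (2,3): δ = 113.24°  ·
  (2,4): δ = 58.83°  ·
  (2,5): δ = 12.45°  ✓
  (2,6): δ = 32.94°  ✓
  (3,4): δ = 125.59°  ·
  (3,5): δ = 79.21°  ·
  (3,6): δ = 33.82°  ✓
  (4,5): δ = 133.62°  ·
  (4,6): δ = 88.23°  ·
  (5,6): δ = 134.60°  ·
antipodal pairs: 6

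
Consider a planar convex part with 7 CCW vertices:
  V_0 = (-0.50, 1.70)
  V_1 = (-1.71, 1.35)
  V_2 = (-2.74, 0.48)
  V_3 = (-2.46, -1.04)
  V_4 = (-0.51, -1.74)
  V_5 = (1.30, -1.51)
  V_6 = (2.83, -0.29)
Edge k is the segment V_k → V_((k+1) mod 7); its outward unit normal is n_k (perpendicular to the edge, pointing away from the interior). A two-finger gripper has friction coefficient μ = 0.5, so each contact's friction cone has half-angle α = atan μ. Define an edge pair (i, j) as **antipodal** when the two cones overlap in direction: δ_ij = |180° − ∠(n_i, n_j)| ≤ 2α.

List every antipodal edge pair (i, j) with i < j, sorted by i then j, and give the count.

α = atan 0.5 = 26.57°;  2α = 53.13°
n_0 = (-0.2779, +0.9606)
n_1 = (-0.6453, +0.7639)
n_2 = (-0.9835, -0.1812)
n_3 = (-0.3379, -0.9412)
n_4 = (+0.1261, -0.9920)
n_5 = (+0.6234, -0.7819)
n_6 = (+0.5130, +0.8584)
  (0,1): δ = 155.95°  ·
  (0,2): δ = 95.70°  ·
  (0,3): δ = 35.88°  ✓
  (0,4): δ = 8.89°  ✓
  (0,5): δ = 22.44°  ✓
  (0,6): δ = 133.00°  ·
  (1,2): δ = 119.75°  ·
  (1,3): δ = 59.93°  ·
  (1,4): δ = 32.94°  ✓
  (1,5): δ = 1.62°  ✓
  (1,6): δ = 108.95°  ·
  (2,3): δ = 120.18°  ·
  (2,4): δ = 93.20°  ·
  (2,5): δ = 61.87°  ·
  (2,6): δ = 48.70°  ✓
  (3,4): δ = 153.01°  ·
  (3,5): δ = 121.68°  ·
  (3,6): δ = 11.12°  ✓
  (4,5): δ = 148.67°  ·
  (4,6): δ = 38.10°  ✓
  (5,6): δ = 69.43°  ·
antipodal pairs: 8

count = 8; pairs: (0,3), (0,4), (0,5), (1,4), (1,5), (2,6), (3,6), (4,6)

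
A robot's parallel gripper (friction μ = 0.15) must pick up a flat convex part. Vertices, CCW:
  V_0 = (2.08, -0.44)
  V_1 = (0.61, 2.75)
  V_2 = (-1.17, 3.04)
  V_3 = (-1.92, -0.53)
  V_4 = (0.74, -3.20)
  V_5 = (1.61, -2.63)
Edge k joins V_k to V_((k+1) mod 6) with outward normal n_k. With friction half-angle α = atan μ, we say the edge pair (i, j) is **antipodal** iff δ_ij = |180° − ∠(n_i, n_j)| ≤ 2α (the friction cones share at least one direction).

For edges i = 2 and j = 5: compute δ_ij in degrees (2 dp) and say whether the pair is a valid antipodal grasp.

α = atan 0.15 = 8.53°;  2α = 17.06°
edge 2: e_2 = (-0.75, -3.57);  n_2 = (-0.9786, +0.2056)
edge 5: e_5 = (+0.47, +2.19);  n_5 = (+0.9777, -0.2098)
∠(n_2, n_5) = 179.75°
δ = |180° − 179.75°| = 0.25°
0.25° ≤ 2α = 17.06°  →  valid

δ = 0.25°, valid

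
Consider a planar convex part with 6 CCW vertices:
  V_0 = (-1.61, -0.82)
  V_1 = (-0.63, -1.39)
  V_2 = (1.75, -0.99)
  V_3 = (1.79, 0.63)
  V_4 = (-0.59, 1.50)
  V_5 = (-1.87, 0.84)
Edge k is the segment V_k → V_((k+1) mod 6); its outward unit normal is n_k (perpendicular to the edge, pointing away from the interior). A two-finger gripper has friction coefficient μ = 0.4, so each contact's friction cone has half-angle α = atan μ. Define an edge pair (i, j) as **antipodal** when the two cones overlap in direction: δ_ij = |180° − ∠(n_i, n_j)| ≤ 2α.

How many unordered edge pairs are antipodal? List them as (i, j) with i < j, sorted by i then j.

count = 4; pairs: (0,3), (1,3), (1,4), (2,5)

α = atan 0.4 = 21.80°;  2α = 43.60°
n_0 = (-0.5028, -0.8644)
n_1 = (+0.1657, -0.9862)
n_2 = (+0.9997, -0.0247)
n_3 = (+0.3433, +0.9392)
n_4 = (-0.4583, +0.8888)
n_5 = (-0.9880, -0.1547)
  (0,1): δ = 140.28°  ·
  (0,2): δ = 61.23°  ·
  (0,3): δ = 10.10°  ✓
  (0,4): δ = 57.46°  ·
  (0,5): δ = 129.09°  ·
  (1,2): δ = 100.95°  ·
  (1,3): δ = 29.62°  ✓
  (1,4): δ = 17.74°  ✓
  (1,5): δ = 89.36°  ·
  (2,3): δ = 108.67°  ·
  (2,4): δ = 61.31°  ·
  (2,5): δ = 10.32°  ✓
  (3,4): δ = 132.64°  ·
  (3,5): δ = 61.02°  ·
  (4,5): δ = 108.38°  ·
antipodal pairs: 4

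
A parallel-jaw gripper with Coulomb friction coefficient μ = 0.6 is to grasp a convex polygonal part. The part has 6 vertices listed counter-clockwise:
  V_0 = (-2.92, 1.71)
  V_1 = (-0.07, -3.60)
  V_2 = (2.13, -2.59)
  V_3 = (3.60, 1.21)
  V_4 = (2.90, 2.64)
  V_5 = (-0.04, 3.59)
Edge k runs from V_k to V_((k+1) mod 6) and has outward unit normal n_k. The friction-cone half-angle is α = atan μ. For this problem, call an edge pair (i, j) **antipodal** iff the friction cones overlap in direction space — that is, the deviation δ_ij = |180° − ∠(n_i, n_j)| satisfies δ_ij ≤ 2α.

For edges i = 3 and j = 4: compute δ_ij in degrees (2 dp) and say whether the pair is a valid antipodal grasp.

δ = 133.99°, invalid

α = atan 0.6 = 30.96°;  2α = 61.93°
edge 3: e_3 = (-0.70, +1.43);  n_3 = (+0.8982, +0.4397)
edge 4: e_4 = (-2.94, +0.95);  n_4 = (+0.3075, +0.9516)
∠(n_3, n_4) = 46.01°
δ = |180° − 46.01°| = 133.99°
133.99° > 2α = 61.93°  →  invalid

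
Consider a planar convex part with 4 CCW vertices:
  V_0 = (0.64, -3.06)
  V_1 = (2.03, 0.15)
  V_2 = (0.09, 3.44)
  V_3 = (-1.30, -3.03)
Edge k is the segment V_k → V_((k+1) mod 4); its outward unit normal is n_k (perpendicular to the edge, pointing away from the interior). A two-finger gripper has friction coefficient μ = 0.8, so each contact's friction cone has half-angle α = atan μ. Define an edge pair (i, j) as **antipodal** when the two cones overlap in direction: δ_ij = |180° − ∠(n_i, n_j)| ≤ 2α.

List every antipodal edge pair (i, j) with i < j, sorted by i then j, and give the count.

count = 3; pairs: (0,2), (1,2), (1,3)

α = atan 0.8 = 38.66°;  2α = 77.32°
n_0 = (+0.9177, -0.3974)
n_1 = (+0.8614, +0.5079)
n_2 = (-0.9777, +0.2100)
n_3 = (-0.0155, -0.9999)
  (0,1): δ = 126.06°  ·
  (0,2): δ = 11.29°  ✓
  (0,3): δ = 112.53°  ·
  (1,2): δ = 42.65°  ✓
  (1,3): δ = 58.59°  ✓
  (2,3): δ = 78.76°  ·
antipodal pairs: 3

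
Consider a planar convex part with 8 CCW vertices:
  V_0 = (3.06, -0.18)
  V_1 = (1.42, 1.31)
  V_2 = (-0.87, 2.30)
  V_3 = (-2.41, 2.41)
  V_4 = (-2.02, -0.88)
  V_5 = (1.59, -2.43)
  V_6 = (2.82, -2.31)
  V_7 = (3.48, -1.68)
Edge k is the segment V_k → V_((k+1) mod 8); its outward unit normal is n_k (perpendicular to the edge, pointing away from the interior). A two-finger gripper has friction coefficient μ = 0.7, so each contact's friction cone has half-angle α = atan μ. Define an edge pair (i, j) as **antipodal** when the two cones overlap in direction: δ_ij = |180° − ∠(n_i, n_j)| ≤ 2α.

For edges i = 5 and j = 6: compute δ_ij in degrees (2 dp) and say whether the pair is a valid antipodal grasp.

α = atan 0.7 = 34.99°;  2α = 69.98°
edge 5: e_5 = (+1.23, +0.12);  n_5 = (+0.0971, -0.9953)
edge 6: e_6 = (+0.66, +0.63);  n_6 = (+0.6905, -0.7234)
∠(n_5, n_6) = 38.10°
δ = |180° − 38.10°| = 141.90°
141.90° > 2α = 69.98°  →  invalid

δ = 141.90°, invalid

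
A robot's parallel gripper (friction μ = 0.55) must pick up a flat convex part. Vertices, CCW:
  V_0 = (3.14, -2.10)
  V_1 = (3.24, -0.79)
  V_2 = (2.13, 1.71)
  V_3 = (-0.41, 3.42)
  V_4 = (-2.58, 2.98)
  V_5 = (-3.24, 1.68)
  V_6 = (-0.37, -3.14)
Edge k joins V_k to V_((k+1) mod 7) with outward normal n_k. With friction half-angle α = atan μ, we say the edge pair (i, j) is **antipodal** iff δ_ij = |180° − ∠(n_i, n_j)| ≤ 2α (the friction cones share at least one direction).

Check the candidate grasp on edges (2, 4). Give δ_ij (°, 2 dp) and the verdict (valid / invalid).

α = atan 0.55 = 28.81°;  2α = 57.62°
edge 2: e_2 = (-2.54, +1.71);  n_2 = (+0.5585, +0.8295)
edge 4: e_4 = (-0.66, -1.30);  n_4 = (-0.8917, +0.4527)
∠(n_2, n_4) = 97.03°
δ = |180° − 97.03°| = 82.97°
82.97° > 2α = 57.62°  →  invalid

δ = 82.97°, invalid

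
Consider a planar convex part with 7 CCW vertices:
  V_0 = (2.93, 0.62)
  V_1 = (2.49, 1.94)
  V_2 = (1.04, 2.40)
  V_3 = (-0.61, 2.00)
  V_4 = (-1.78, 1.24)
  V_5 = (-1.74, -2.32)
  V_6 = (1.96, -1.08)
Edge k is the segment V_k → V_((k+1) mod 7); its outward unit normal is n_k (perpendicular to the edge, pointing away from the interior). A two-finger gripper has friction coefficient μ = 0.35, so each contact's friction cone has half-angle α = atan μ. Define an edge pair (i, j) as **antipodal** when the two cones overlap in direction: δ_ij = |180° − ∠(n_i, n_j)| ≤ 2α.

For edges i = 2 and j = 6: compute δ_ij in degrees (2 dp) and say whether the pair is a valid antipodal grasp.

δ = 46.66°, invalid

α = atan 0.35 = 19.29°;  2α = 38.58°
edge 2: e_2 = (-1.65, -0.40);  n_2 = (-0.2356, +0.9719)
edge 6: e_6 = (+0.97, +1.70);  n_6 = (+0.8686, -0.4956)
∠(n_2, n_6) = 133.34°
δ = |180° − 133.34°| = 46.66°
46.66° > 2α = 38.58°  →  invalid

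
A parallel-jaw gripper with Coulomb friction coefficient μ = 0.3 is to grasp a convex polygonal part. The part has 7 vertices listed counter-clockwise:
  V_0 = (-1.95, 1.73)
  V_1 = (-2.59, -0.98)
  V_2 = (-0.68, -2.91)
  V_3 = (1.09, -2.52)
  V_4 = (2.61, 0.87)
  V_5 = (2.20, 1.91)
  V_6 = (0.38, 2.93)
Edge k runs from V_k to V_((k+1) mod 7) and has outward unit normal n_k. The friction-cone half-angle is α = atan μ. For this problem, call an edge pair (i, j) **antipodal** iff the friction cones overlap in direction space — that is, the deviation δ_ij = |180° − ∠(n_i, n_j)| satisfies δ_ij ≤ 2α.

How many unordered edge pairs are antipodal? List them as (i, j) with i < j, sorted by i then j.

α = atan 0.3 = 16.70°;  2α = 33.40°
n_0 = (-0.9732, +0.2298)
n_1 = (-0.7108, -0.7034)
n_2 = (+0.2152, -0.9766)
n_3 = (+0.9125, -0.4091)
n_4 = (+0.9303, +0.3668)
n_5 = (+0.4889, +0.8723)
n_6 = (-0.4579, +0.8890)
  (0,1): δ = 122.01°  ·
  (0,2): δ = 64.29°  ·
  (0,3): δ = 10.86°  ✓
  (0,4): δ = 34.80°  ·
  (0,5): δ = 74.02°  ·
  (0,6): δ = 130.54°  ·
  (1,2): δ = 122.28°  ·
  (1,3): δ = 68.85°  ·
  (1,4): δ = 23.19°  ✓
  (1,5): δ = 16.03°  ✓
  (1,6): δ = 72.55°  ·
  (2,3): δ = 126.58°  ·
  (2,4): δ = 80.91°  ·
  (2,5): δ = 41.69°  ·
  (2,6): δ = 14.82°  ✓
  (3,4): δ = 134.33°  ·
  (3,5): δ = 95.12°  ·
  (3,6): δ = 38.60°  ·
  (4,5): δ = 140.78°  ·
  (4,6): δ = 84.27°  ·
  (5,6): δ = 123.48°  ·
antipodal pairs: 4

count = 4; pairs: (0,3), (1,4), (1,5), (2,6)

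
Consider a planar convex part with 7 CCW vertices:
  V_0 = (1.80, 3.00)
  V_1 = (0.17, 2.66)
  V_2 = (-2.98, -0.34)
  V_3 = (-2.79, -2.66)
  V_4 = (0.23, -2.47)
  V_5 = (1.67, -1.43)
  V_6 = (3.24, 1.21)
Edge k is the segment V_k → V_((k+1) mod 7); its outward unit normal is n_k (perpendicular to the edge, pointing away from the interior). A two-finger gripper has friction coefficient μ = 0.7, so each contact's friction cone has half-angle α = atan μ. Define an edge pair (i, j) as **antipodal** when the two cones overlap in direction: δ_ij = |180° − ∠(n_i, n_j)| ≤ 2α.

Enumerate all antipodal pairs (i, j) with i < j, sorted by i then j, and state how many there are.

α = atan 0.7 = 34.99°;  2α = 69.98°
n_0 = (-0.2042, +0.9789)
n_1 = (-0.6897, +0.7241)
n_2 = (-0.9967, -0.0816)
n_3 = (+0.0628, -0.9980)
n_4 = (+0.5855, -0.8107)
n_5 = (+0.8595, -0.5111)
n_6 = (+0.7792, +0.6268)
  (0,1): δ = 148.18°  ·
  (0,2): δ = 97.10°  ·
  (0,3): δ = 8.18°  ✓
  (0,4): δ = 24.06°  ✓
  (0,5): δ = 47.48°  ✓
  (0,6): δ = 117.03°  ·
  (1,2): δ = 128.92°  ·
  (1,3): δ = 40.00°  ✓
  (1,4): δ = 7.77°  ✓
  (1,5): δ = 15.66°  ✓
  (1,6): δ = 85.21°  ·
  (2,3): δ = 91.08°  ·
  (2,4): δ = 58.84°  ✓
  (2,5): δ = 35.42°  ✓
  (2,6): δ = 34.13°  ✓
  (3,4): δ = 147.76°  ·
  (3,5): δ = 124.34°  ·
  (3,6): δ = 54.78°  ✓
  (4,5): δ = 156.58°  ·
  (4,6): δ = 87.02°  ·
  (5,6): δ = 110.44°  ·
antipodal pairs: 10

count = 10; pairs: (0,3), (0,4), (0,5), (1,3), (1,4), (1,5), (2,4), (2,5), (2,6), (3,6)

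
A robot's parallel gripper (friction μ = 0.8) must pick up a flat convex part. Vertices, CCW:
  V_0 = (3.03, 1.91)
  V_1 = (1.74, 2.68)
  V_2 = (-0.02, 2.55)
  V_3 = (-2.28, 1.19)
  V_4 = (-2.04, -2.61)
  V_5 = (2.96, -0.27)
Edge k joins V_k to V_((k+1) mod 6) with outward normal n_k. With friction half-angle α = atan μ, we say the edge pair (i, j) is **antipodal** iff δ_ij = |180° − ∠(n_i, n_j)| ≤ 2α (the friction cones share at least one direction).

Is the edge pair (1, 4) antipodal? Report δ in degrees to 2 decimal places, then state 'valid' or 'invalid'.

δ = 20.86°, valid

α = atan 0.8 = 38.66°;  2α = 77.32°
edge 1: e_1 = (-1.76, -0.13);  n_1 = (-0.0737, +0.9973)
edge 4: e_4 = (+5.00, +2.34);  n_4 = (+0.4239, -0.9057)
∠(n_1, n_4) = 159.14°
δ = |180° − 159.14°| = 20.86°
20.86° ≤ 2α = 77.32°  →  valid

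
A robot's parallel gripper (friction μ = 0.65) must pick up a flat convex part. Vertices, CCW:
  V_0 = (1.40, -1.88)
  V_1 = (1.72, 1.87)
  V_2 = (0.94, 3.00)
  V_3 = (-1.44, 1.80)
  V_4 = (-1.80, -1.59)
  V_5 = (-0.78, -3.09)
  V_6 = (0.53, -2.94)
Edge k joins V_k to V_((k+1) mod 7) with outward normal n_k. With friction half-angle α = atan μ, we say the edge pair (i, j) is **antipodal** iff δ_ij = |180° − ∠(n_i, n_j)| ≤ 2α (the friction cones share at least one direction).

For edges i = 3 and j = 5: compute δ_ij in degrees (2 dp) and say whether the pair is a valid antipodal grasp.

δ = 77.41°, invalid

α = atan 0.65 = 33.02°;  2α = 66.05°
edge 3: e_3 = (-0.36, -3.39);  n_3 = (-0.9944, +0.1056)
edge 5: e_5 = (+1.31, +0.15);  n_5 = (+0.1138, -0.9935)
∠(n_3, n_5) = 102.59°
δ = |180° − 102.59°| = 77.41°
77.41° > 2α = 66.05°  →  invalid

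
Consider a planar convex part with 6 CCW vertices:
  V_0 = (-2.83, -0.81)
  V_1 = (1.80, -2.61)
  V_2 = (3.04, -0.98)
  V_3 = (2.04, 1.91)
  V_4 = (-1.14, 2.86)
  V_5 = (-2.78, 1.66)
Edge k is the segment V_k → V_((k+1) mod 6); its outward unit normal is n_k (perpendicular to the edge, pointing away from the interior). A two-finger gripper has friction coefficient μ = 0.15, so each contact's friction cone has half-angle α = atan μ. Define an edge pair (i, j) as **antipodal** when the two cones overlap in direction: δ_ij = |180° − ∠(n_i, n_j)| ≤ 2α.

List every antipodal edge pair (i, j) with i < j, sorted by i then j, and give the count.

count = 2; pairs: (0,3), (1,4)

α = atan 0.15 = 8.53°;  2α = 17.06°
n_0 = (-0.3623, -0.9320)
n_1 = (+0.7959, -0.6055)
n_2 = (+0.9450, +0.3270)
n_3 = (+0.2862, +0.9582)
n_4 = (-0.5905, +0.8070)
n_5 = (-0.9998, +0.0202)
  (0,1): δ = 106.02°  ·
  (0,2): δ = 49.67°  ·
  (0,3): δ = 4.61°  ✓
  (0,4): δ = 57.44°  ·
  (0,5): δ = 110.08°  ·
  (1,2): δ = 123.65°  ·
  (1,3): δ = 69.37°  ·
  (1,4): δ = 16.55°  ✓
  (1,5): δ = 36.10°  ·
  (2,3): δ = 125.72°  ·
  (2,4): δ = 72.89°  ·
  (2,5): δ = 20.25°  ·
  (3,4): δ = 127.17°  ·
  (3,5): δ = 74.53°  ·
  (4,5): δ = 127.35°  ·
antipodal pairs: 2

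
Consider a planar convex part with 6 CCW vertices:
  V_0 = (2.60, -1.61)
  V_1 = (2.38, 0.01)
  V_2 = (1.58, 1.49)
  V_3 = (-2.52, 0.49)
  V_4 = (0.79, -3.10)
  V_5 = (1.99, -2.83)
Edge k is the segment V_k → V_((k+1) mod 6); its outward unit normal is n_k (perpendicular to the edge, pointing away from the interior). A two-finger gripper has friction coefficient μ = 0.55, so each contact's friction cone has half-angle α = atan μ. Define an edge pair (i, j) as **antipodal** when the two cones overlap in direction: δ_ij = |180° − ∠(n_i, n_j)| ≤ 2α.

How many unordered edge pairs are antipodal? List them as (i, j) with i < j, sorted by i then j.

α = atan 0.55 = 28.81°;  2α = 57.62°
n_0 = (+0.9909, +0.1346)
n_1 = (+0.8797, +0.4755)
n_2 = (-0.2370, +0.9715)
n_3 = (-0.7352, -0.6779)
n_4 = (+0.2195, -0.9756)
n_5 = (+0.8944, -0.4472)
  (0,1): δ = 159.34°  ·
  (0,2): δ = 84.03°  ·
  (0,3): δ = 34.94°  ✓
  (0,4): δ = 94.95°  ·
  (0,5): δ = 145.70°  ·
  (1,2): δ = 104.69°  ·
  (1,3): δ = 14.28°  ✓
  (1,4): δ = 74.29°  ·
  (1,5): δ = 125.04°  ·
  (2,3): δ = 61.03°  ·
  (2,4): δ = 1.03°  ✓
  (2,5): δ = 49.73°  ✓
  (3,4): δ = 120.00°  ·
  (3,5): δ = 69.24°  ·
  (4,5): δ = 129.25°  ·
antipodal pairs: 4

count = 4; pairs: (0,3), (1,3), (2,4), (2,5)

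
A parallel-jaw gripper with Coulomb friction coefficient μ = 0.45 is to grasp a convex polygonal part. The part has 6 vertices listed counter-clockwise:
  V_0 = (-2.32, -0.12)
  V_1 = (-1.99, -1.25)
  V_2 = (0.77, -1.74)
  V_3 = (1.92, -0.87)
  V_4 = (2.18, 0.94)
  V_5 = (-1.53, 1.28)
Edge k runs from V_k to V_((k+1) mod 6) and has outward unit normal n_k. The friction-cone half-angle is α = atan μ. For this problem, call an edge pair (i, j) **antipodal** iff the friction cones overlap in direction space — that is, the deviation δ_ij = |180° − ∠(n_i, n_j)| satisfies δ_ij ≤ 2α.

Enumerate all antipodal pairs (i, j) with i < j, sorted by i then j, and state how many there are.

α = atan 0.45 = 24.23°;  2α = 48.46°
n_0 = (-0.9599, -0.2803)
n_1 = (-0.1748, -0.9846)
n_2 = (+0.6033, -0.7975)
n_3 = (+0.9898, -0.1422)
n_4 = (+0.0913, +0.9958)
n_5 = (-0.8709, +0.4914)
  (0,1): δ = 116.35°  ·
  (0,2): δ = 69.17°  ·
  (0,3): δ = 24.45°  ✓
  (0,4): δ = 68.48°  ·
  (0,5): δ = 134.28°  ·
  (1,2): δ = 132.82°  ·
  (1,3): δ = 88.11°  ·
  (1,4): δ = 4.83°  ✓
  (1,5): δ = 70.63°  ·
  (2,3): δ = 135.28°  ·
  (2,4): δ = 42.34°  ✓
  (2,5): δ = 23.46°  ✓
  (3,4): δ = 87.06°  ·
  (3,5): δ = 21.26°  ✓
  (4,5): δ = 114.20°  ·
antipodal pairs: 5

count = 5; pairs: (0,3), (1,4), (2,4), (2,5), (3,5)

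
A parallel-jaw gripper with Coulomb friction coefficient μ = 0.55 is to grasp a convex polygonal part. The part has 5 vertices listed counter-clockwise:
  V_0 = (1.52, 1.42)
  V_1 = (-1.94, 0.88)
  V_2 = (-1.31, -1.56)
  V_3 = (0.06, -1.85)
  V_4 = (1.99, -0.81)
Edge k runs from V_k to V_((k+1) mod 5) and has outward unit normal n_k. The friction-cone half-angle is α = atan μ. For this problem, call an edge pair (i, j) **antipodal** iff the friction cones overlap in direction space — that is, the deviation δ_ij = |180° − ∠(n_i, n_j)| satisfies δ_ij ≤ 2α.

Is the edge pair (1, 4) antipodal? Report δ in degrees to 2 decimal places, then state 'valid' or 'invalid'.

δ = 2.58°, valid

α = atan 0.55 = 28.81°;  2α = 57.62°
edge 1: e_1 = (+0.63, -2.44);  n_1 = (-0.9682, -0.2500)
edge 4: e_4 = (-0.47, +2.23);  n_4 = (+0.9785, +0.2062)
∠(n_1, n_4) = 177.42°
δ = |180° − 177.42°| = 2.58°
2.58° ≤ 2α = 57.62°  →  valid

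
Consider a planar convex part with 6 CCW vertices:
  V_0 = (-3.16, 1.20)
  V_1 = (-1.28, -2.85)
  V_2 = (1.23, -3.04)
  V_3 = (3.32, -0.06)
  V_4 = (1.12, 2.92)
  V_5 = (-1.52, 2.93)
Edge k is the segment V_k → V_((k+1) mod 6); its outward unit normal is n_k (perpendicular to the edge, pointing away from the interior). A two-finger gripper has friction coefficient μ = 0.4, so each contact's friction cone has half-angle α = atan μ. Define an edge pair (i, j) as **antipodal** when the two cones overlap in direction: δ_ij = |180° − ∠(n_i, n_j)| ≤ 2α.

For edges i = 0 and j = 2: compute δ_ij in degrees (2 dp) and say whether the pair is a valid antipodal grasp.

δ = 59.94°, invalid

α = atan 0.4 = 21.80°;  2α = 43.60°
edge 0: e_0 = (+1.88, -4.05);  n_0 = (-0.9070, -0.4210)
edge 2: e_2 = (+2.09, +2.98);  n_2 = (+0.8187, -0.5742)
∠(n_0, n_2) = 120.06°
δ = |180° − 120.06°| = 59.94°
59.94° > 2α = 43.60°  →  invalid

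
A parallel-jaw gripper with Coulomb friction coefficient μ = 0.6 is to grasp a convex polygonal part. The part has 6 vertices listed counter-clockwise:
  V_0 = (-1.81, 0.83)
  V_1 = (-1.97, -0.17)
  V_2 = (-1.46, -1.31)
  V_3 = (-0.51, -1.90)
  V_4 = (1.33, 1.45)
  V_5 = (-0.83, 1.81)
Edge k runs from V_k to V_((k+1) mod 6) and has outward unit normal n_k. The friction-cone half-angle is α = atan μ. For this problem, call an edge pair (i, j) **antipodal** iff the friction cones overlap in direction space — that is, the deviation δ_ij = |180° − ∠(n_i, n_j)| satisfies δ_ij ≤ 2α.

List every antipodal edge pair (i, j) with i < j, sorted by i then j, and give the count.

α = atan 0.6 = 30.96°;  2α = 61.93°
n_0 = (-0.9874, +0.1580)
n_1 = (-0.9128, -0.4084)
n_2 = (-0.5276, -0.8495)
n_3 = (+0.8765, -0.4814)
n_4 = (+0.1644, +0.9864)
n_5 = (-0.7071, +0.7071)
  (0,1): δ = 146.81°  ·
  (0,2): δ = 112.75°  ·
  (0,3): δ = 19.69°  ✓
  (0,4): δ = 89.63°  ·
  (0,5): δ = 144.09°  ·
  (1,2): δ = 145.94°  ·
  (1,3): δ = 52.88°  ✓
  (1,4): δ = 56.44°  ✓
  (1,5): δ = 110.90°  ·
  (2,3): δ = 86.94°  ·
  (2,4): δ = 22.38°  ✓
  (2,5): δ = 76.84°  ·
  (3,4): δ = 70.68°  ·
  (3,5): δ = 16.22°  ✓
  (4,5): δ = 125.54°  ·
antipodal pairs: 5

count = 5; pairs: (0,3), (1,3), (1,4), (2,4), (3,5)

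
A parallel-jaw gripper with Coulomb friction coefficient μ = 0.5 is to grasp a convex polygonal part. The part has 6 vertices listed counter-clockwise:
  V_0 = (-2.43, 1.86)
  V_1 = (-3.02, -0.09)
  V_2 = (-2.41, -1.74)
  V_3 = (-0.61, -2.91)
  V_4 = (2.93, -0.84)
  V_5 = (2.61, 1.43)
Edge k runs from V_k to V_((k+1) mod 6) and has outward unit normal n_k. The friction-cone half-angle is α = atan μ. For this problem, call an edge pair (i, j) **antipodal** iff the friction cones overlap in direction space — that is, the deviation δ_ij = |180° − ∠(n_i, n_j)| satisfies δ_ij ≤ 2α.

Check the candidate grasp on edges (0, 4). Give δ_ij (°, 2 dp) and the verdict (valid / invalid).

δ = 24.86°, valid

α = atan 0.5 = 26.57°;  2α = 53.13°
edge 0: e_0 = (-0.59, -1.95);  n_0 = (-0.9571, +0.2896)
edge 4: e_4 = (-0.32, +2.27);  n_4 = (+0.9902, +0.1396)
∠(n_0, n_4) = 155.14°
δ = |180° − 155.14°| = 24.86°
24.86° ≤ 2α = 53.13°  →  valid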